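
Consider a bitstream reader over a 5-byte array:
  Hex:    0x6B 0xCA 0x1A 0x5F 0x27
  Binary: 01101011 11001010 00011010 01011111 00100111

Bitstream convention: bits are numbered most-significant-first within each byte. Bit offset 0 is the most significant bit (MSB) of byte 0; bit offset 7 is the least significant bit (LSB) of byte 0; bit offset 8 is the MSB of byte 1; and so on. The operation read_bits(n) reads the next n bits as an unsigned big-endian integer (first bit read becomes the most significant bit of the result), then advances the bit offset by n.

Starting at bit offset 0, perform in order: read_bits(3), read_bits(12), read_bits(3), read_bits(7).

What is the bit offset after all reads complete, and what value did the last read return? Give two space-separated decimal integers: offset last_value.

Read 1: bits[0:3] width=3 -> value=3 (bin 011); offset now 3 = byte 0 bit 3; 37 bits remain
Read 2: bits[3:15] width=12 -> value=1509 (bin 010111100101); offset now 15 = byte 1 bit 7; 25 bits remain
Read 3: bits[15:18] width=3 -> value=0 (bin 000); offset now 18 = byte 2 bit 2; 22 bits remain
Read 4: bits[18:25] width=7 -> value=52 (bin 0110100); offset now 25 = byte 3 bit 1; 15 bits remain

Answer: 25 52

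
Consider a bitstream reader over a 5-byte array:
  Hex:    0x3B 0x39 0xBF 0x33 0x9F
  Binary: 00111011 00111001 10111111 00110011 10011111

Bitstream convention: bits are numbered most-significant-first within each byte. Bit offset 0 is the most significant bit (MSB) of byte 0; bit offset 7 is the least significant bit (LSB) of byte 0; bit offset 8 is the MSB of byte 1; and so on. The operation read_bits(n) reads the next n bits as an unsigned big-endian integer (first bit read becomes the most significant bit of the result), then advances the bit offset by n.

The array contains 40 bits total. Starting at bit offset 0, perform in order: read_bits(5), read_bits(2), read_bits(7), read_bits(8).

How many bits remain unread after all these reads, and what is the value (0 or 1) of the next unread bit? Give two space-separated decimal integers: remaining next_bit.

Answer: 18 1

Derivation:
Read 1: bits[0:5] width=5 -> value=7 (bin 00111); offset now 5 = byte 0 bit 5; 35 bits remain
Read 2: bits[5:7] width=2 -> value=1 (bin 01); offset now 7 = byte 0 bit 7; 33 bits remain
Read 3: bits[7:14] width=7 -> value=78 (bin 1001110); offset now 14 = byte 1 bit 6; 26 bits remain
Read 4: bits[14:22] width=8 -> value=111 (bin 01101111); offset now 22 = byte 2 bit 6; 18 bits remain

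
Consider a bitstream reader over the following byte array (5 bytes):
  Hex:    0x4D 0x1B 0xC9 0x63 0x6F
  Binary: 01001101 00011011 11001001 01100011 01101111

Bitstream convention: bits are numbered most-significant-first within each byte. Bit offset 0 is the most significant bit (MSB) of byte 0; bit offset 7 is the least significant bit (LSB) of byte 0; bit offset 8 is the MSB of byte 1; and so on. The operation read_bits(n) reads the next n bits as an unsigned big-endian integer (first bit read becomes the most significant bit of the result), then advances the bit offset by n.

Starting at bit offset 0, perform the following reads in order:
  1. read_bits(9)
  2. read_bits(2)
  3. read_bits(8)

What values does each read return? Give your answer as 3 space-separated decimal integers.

Answer: 154 0 222

Derivation:
Read 1: bits[0:9] width=9 -> value=154 (bin 010011010); offset now 9 = byte 1 bit 1; 31 bits remain
Read 2: bits[9:11] width=2 -> value=0 (bin 00); offset now 11 = byte 1 bit 3; 29 bits remain
Read 3: bits[11:19] width=8 -> value=222 (bin 11011110); offset now 19 = byte 2 bit 3; 21 bits remain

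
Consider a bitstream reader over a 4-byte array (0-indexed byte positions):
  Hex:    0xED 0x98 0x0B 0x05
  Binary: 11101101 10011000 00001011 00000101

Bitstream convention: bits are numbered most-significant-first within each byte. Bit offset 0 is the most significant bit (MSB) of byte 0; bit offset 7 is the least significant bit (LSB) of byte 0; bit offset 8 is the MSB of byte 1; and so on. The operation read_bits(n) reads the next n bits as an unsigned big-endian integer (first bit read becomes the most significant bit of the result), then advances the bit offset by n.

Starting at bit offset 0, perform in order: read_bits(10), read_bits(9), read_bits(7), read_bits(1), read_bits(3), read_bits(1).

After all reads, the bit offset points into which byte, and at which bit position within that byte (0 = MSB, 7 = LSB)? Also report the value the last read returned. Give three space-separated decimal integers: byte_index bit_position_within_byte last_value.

Read 1: bits[0:10] width=10 -> value=950 (bin 1110110110); offset now 10 = byte 1 bit 2; 22 bits remain
Read 2: bits[10:19] width=9 -> value=192 (bin 011000000); offset now 19 = byte 2 bit 3; 13 bits remain
Read 3: bits[19:26] width=7 -> value=44 (bin 0101100); offset now 26 = byte 3 bit 2; 6 bits remain
Read 4: bits[26:27] width=1 -> value=0 (bin 0); offset now 27 = byte 3 bit 3; 5 bits remain
Read 5: bits[27:30] width=3 -> value=1 (bin 001); offset now 30 = byte 3 bit 6; 2 bits remain
Read 6: bits[30:31] width=1 -> value=0 (bin 0); offset now 31 = byte 3 bit 7; 1 bits remain

Answer: 3 7 0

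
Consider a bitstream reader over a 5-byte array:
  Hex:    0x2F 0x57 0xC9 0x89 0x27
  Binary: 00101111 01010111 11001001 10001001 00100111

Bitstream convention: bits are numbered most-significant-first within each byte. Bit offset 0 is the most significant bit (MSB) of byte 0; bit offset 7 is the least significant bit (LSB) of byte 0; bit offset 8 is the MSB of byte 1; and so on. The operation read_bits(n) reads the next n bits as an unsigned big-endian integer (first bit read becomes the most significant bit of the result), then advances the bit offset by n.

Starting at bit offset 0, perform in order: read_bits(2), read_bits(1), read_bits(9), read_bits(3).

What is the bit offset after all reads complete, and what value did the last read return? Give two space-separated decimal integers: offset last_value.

Answer: 15 3

Derivation:
Read 1: bits[0:2] width=2 -> value=0 (bin 00); offset now 2 = byte 0 bit 2; 38 bits remain
Read 2: bits[2:3] width=1 -> value=1 (bin 1); offset now 3 = byte 0 bit 3; 37 bits remain
Read 3: bits[3:12] width=9 -> value=245 (bin 011110101); offset now 12 = byte 1 bit 4; 28 bits remain
Read 4: bits[12:15] width=3 -> value=3 (bin 011); offset now 15 = byte 1 bit 7; 25 bits remain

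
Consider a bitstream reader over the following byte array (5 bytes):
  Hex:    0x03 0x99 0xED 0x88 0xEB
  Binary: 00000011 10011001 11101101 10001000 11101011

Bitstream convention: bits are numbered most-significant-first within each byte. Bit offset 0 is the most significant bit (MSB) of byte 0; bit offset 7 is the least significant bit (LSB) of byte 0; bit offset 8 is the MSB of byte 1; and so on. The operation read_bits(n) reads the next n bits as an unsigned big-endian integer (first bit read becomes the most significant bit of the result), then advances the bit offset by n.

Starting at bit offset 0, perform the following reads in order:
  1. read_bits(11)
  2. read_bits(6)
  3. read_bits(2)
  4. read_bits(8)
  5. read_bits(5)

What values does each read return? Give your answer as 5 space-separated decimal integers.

Read 1: bits[0:11] width=11 -> value=28 (bin 00000011100); offset now 11 = byte 1 bit 3; 29 bits remain
Read 2: bits[11:17] width=6 -> value=51 (bin 110011); offset now 17 = byte 2 bit 1; 23 bits remain
Read 3: bits[17:19] width=2 -> value=3 (bin 11); offset now 19 = byte 2 bit 3; 21 bits remain
Read 4: bits[19:27] width=8 -> value=108 (bin 01101100); offset now 27 = byte 3 bit 3; 13 bits remain
Read 5: bits[27:32] width=5 -> value=8 (bin 01000); offset now 32 = byte 4 bit 0; 8 bits remain

Answer: 28 51 3 108 8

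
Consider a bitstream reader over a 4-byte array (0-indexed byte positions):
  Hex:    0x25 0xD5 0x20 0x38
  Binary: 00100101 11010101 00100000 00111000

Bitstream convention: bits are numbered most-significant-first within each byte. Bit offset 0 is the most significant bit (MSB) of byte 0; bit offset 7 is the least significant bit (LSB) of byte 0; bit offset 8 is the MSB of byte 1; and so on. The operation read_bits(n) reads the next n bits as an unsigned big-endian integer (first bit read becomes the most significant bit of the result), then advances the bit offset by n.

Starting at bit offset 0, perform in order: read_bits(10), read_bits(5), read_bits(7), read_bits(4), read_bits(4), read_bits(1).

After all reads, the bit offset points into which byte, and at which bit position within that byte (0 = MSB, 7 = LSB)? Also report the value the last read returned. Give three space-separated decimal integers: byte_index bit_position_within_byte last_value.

Read 1: bits[0:10] width=10 -> value=151 (bin 0010010111); offset now 10 = byte 1 bit 2; 22 bits remain
Read 2: bits[10:15] width=5 -> value=10 (bin 01010); offset now 15 = byte 1 bit 7; 17 bits remain
Read 3: bits[15:22] width=7 -> value=72 (bin 1001000); offset now 22 = byte 2 bit 6; 10 bits remain
Read 4: bits[22:26] width=4 -> value=0 (bin 0000); offset now 26 = byte 3 bit 2; 6 bits remain
Read 5: bits[26:30] width=4 -> value=14 (bin 1110); offset now 30 = byte 3 bit 6; 2 bits remain
Read 6: bits[30:31] width=1 -> value=0 (bin 0); offset now 31 = byte 3 bit 7; 1 bits remain

Answer: 3 7 0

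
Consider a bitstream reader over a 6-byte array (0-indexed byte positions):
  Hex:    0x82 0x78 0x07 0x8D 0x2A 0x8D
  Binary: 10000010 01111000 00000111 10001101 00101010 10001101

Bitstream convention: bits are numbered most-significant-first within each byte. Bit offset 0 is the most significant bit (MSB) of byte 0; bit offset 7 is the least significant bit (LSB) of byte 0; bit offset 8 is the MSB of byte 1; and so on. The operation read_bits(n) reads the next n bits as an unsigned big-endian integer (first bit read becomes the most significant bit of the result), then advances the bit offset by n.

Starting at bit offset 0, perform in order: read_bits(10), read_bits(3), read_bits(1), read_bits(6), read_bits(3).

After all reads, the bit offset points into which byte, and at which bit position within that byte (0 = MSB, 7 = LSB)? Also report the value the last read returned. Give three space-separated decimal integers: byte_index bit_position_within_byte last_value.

Answer: 2 7 3

Derivation:
Read 1: bits[0:10] width=10 -> value=521 (bin 1000001001); offset now 10 = byte 1 bit 2; 38 bits remain
Read 2: bits[10:13] width=3 -> value=7 (bin 111); offset now 13 = byte 1 bit 5; 35 bits remain
Read 3: bits[13:14] width=1 -> value=0 (bin 0); offset now 14 = byte 1 bit 6; 34 bits remain
Read 4: bits[14:20] width=6 -> value=0 (bin 000000); offset now 20 = byte 2 bit 4; 28 bits remain
Read 5: bits[20:23] width=3 -> value=3 (bin 011); offset now 23 = byte 2 bit 7; 25 bits remain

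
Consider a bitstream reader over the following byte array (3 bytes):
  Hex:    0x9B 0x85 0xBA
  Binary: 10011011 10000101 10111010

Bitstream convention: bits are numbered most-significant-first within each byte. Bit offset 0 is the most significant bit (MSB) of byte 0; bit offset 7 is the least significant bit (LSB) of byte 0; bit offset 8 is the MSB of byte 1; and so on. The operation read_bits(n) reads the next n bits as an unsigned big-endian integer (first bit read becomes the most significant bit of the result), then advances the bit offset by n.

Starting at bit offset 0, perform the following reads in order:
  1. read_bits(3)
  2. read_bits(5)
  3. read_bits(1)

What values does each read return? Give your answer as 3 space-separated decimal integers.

Answer: 4 27 1

Derivation:
Read 1: bits[0:3] width=3 -> value=4 (bin 100); offset now 3 = byte 0 bit 3; 21 bits remain
Read 2: bits[3:8] width=5 -> value=27 (bin 11011); offset now 8 = byte 1 bit 0; 16 bits remain
Read 3: bits[8:9] width=1 -> value=1 (bin 1); offset now 9 = byte 1 bit 1; 15 bits remain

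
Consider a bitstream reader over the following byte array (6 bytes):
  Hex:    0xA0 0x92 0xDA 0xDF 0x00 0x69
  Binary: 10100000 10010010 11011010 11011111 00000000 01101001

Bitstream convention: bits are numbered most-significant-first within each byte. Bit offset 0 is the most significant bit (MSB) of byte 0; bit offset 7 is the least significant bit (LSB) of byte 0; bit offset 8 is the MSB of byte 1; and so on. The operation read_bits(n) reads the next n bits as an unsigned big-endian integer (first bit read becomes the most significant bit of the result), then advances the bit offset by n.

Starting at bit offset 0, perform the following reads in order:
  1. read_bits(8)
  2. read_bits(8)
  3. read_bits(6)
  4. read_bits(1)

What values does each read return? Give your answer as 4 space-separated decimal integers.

Read 1: bits[0:8] width=8 -> value=160 (bin 10100000); offset now 8 = byte 1 bit 0; 40 bits remain
Read 2: bits[8:16] width=8 -> value=146 (bin 10010010); offset now 16 = byte 2 bit 0; 32 bits remain
Read 3: bits[16:22] width=6 -> value=54 (bin 110110); offset now 22 = byte 2 bit 6; 26 bits remain
Read 4: bits[22:23] width=1 -> value=1 (bin 1); offset now 23 = byte 2 bit 7; 25 bits remain

Answer: 160 146 54 1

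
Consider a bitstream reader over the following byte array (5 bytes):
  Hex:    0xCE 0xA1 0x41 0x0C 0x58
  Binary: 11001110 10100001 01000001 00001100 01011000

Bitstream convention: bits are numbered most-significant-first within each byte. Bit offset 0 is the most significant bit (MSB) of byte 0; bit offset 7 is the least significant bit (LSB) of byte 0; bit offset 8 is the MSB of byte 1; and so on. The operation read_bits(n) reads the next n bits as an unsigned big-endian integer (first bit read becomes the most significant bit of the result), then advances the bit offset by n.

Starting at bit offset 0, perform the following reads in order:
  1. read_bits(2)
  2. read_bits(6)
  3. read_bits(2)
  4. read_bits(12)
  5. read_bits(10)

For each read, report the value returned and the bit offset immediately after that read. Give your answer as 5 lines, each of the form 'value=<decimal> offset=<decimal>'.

Answer: value=3 offset=2
value=14 offset=8
value=2 offset=10
value=2128 offset=22
value=268 offset=32

Derivation:
Read 1: bits[0:2] width=2 -> value=3 (bin 11); offset now 2 = byte 0 bit 2; 38 bits remain
Read 2: bits[2:8] width=6 -> value=14 (bin 001110); offset now 8 = byte 1 bit 0; 32 bits remain
Read 3: bits[8:10] width=2 -> value=2 (bin 10); offset now 10 = byte 1 bit 2; 30 bits remain
Read 4: bits[10:22] width=12 -> value=2128 (bin 100001010000); offset now 22 = byte 2 bit 6; 18 bits remain
Read 5: bits[22:32] width=10 -> value=268 (bin 0100001100); offset now 32 = byte 4 bit 0; 8 bits remain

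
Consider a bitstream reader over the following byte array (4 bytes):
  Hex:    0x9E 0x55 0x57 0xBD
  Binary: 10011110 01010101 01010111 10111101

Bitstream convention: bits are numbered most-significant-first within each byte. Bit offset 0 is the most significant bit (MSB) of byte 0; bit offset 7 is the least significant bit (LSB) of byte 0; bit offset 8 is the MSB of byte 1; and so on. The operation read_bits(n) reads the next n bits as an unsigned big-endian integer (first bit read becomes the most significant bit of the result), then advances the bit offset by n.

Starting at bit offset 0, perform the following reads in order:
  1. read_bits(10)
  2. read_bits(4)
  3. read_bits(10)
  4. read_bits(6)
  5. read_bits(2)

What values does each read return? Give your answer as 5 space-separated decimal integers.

Read 1: bits[0:10] width=10 -> value=633 (bin 1001111001); offset now 10 = byte 1 bit 2; 22 bits remain
Read 2: bits[10:14] width=4 -> value=5 (bin 0101); offset now 14 = byte 1 bit 6; 18 bits remain
Read 3: bits[14:24] width=10 -> value=343 (bin 0101010111); offset now 24 = byte 3 bit 0; 8 bits remain
Read 4: bits[24:30] width=6 -> value=47 (bin 101111); offset now 30 = byte 3 bit 6; 2 bits remain
Read 5: bits[30:32] width=2 -> value=1 (bin 01); offset now 32 = byte 4 bit 0; 0 bits remain

Answer: 633 5 343 47 1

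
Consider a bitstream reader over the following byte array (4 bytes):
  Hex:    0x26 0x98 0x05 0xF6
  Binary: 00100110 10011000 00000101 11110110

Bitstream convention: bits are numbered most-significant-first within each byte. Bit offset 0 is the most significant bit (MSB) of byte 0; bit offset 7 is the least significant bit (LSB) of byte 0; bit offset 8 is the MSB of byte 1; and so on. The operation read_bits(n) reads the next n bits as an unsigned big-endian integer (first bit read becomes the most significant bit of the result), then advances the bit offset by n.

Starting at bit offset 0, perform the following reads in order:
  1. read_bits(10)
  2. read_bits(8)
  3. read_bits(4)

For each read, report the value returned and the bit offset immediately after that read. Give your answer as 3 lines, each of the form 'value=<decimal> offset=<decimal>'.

Read 1: bits[0:10] width=10 -> value=154 (bin 0010011010); offset now 10 = byte 1 bit 2; 22 bits remain
Read 2: bits[10:18] width=8 -> value=96 (bin 01100000); offset now 18 = byte 2 bit 2; 14 bits remain
Read 3: bits[18:22] width=4 -> value=1 (bin 0001); offset now 22 = byte 2 bit 6; 10 bits remain

Answer: value=154 offset=10
value=96 offset=18
value=1 offset=22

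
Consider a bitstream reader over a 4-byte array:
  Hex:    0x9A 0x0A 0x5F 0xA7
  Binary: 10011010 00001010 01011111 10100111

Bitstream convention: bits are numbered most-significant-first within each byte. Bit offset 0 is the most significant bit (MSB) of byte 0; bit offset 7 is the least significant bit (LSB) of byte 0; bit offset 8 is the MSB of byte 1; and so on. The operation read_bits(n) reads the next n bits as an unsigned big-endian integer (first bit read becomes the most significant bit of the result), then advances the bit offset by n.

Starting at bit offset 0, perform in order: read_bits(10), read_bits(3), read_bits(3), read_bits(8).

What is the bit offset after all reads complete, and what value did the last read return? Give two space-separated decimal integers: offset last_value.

Answer: 24 95

Derivation:
Read 1: bits[0:10] width=10 -> value=616 (bin 1001101000); offset now 10 = byte 1 bit 2; 22 bits remain
Read 2: bits[10:13] width=3 -> value=1 (bin 001); offset now 13 = byte 1 bit 5; 19 bits remain
Read 3: bits[13:16] width=3 -> value=2 (bin 010); offset now 16 = byte 2 bit 0; 16 bits remain
Read 4: bits[16:24] width=8 -> value=95 (bin 01011111); offset now 24 = byte 3 bit 0; 8 bits remain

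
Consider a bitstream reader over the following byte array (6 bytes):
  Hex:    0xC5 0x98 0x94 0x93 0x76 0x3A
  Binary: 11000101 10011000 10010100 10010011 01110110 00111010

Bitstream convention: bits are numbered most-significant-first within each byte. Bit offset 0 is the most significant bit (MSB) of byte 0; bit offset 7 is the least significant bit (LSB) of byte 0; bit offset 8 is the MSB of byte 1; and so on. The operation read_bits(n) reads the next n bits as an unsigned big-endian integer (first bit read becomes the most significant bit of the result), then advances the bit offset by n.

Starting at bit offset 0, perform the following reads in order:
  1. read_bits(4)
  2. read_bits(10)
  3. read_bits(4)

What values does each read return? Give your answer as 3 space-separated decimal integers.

Answer: 12 358 2

Derivation:
Read 1: bits[0:4] width=4 -> value=12 (bin 1100); offset now 4 = byte 0 bit 4; 44 bits remain
Read 2: bits[4:14] width=10 -> value=358 (bin 0101100110); offset now 14 = byte 1 bit 6; 34 bits remain
Read 3: bits[14:18] width=4 -> value=2 (bin 0010); offset now 18 = byte 2 bit 2; 30 bits remain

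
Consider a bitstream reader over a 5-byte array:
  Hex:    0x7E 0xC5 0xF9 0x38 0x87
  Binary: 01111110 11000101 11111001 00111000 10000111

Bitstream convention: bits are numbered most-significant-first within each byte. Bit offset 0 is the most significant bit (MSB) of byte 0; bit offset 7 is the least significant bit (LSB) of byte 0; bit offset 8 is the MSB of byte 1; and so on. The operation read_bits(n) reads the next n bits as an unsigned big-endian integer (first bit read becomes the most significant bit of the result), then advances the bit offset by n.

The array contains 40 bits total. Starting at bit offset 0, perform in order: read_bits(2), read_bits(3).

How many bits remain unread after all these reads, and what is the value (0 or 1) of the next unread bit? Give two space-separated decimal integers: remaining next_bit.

Answer: 35 1

Derivation:
Read 1: bits[0:2] width=2 -> value=1 (bin 01); offset now 2 = byte 0 bit 2; 38 bits remain
Read 2: bits[2:5] width=3 -> value=7 (bin 111); offset now 5 = byte 0 bit 5; 35 bits remain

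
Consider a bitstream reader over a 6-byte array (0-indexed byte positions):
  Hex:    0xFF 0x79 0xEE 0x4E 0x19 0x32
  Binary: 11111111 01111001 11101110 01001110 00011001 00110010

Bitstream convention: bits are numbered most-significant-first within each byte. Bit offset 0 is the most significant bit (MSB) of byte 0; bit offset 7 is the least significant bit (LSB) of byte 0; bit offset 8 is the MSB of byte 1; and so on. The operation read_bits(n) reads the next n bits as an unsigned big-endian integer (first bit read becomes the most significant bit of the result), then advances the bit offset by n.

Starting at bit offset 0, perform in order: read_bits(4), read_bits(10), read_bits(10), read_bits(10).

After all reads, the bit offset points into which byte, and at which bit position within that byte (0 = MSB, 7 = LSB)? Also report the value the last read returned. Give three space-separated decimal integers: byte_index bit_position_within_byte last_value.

Answer: 4 2 312

Derivation:
Read 1: bits[0:4] width=4 -> value=15 (bin 1111); offset now 4 = byte 0 bit 4; 44 bits remain
Read 2: bits[4:14] width=10 -> value=990 (bin 1111011110); offset now 14 = byte 1 bit 6; 34 bits remain
Read 3: bits[14:24] width=10 -> value=494 (bin 0111101110); offset now 24 = byte 3 bit 0; 24 bits remain
Read 4: bits[24:34] width=10 -> value=312 (bin 0100111000); offset now 34 = byte 4 bit 2; 14 bits remain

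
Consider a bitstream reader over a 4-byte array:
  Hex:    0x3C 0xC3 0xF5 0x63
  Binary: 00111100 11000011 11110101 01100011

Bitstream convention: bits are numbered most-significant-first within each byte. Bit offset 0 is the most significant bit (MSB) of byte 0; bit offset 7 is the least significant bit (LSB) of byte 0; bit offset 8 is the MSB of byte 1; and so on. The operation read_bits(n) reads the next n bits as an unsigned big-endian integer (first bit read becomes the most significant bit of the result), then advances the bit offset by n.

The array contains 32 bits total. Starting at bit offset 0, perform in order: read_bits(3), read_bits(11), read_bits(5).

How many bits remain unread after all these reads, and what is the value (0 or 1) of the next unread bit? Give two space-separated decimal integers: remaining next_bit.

Read 1: bits[0:3] width=3 -> value=1 (bin 001); offset now 3 = byte 0 bit 3; 29 bits remain
Read 2: bits[3:14] width=11 -> value=1840 (bin 11100110000); offset now 14 = byte 1 bit 6; 18 bits remain
Read 3: bits[14:19] width=5 -> value=31 (bin 11111); offset now 19 = byte 2 bit 3; 13 bits remain

Answer: 13 1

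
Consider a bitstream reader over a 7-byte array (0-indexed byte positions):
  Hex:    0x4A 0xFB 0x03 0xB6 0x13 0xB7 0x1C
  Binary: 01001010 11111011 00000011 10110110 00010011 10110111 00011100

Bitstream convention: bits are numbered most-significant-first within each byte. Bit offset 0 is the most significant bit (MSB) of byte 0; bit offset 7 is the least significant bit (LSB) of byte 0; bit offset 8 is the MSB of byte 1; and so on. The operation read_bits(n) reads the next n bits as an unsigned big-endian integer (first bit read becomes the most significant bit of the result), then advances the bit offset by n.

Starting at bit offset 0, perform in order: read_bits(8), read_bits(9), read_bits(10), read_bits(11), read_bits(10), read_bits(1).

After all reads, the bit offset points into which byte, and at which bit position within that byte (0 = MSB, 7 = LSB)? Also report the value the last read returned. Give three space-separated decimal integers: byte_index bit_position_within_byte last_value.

Read 1: bits[0:8] width=8 -> value=74 (bin 01001010); offset now 8 = byte 1 bit 0; 48 bits remain
Read 2: bits[8:17] width=9 -> value=502 (bin 111110110); offset now 17 = byte 2 bit 1; 39 bits remain
Read 3: bits[17:27] width=10 -> value=29 (bin 0000011101); offset now 27 = byte 3 bit 3; 29 bits remain
Read 4: bits[27:38] width=11 -> value=1412 (bin 10110000100); offset now 38 = byte 4 bit 6; 18 bits remain
Read 5: bits[38:48] width=10 -> value=951 (bin 1110110111); offset now 48 = byte 6 bit 0; 8 bits remain
Read 6: bits[48:49] width=1 -> value=0 (bin 0); offset now 49 = byte 6 bit 1; 7 bits remain

Answer: 6 1 0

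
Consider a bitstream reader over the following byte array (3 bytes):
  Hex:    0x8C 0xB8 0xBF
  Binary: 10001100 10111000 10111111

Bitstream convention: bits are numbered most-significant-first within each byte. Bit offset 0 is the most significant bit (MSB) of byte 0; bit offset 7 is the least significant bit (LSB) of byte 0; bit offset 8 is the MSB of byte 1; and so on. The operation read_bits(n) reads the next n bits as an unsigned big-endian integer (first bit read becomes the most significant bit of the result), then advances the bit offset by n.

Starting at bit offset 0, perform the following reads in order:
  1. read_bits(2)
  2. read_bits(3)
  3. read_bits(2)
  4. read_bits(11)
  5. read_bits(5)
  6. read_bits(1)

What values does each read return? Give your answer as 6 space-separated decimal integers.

Answer: 2 1 2 738 31 1

Derivation:
Read 1: bits[0:2] width=2 -> value=2 (bin 10); offset now 2 = byte 0 bit 2; 22 bits remain
Read 2: bits[2:5] width=3 -> value=1 (bin 001); offset now 5 = byte 0 bit 5; 19 bits remain
Read 3: bits[5:7] width=2 -> value=2 (bin 10); offset now 7 = byte 0 bit 7; 17 bits remain
Read 4: bits[7:18] width=11 -> value=738 (bin 01011100010); offset now 18 = byte 2 bit 2; 6 bits remain
Read 5: bits[18:23] width=5 -> value=31 (bin 11111); offset now 23 = byte 2 bit 7; 1 bits remain
Read 6: bits[23:24] width=1 -> value=1 (bin 1); offset now 24 = byte 3 bit 0; 0 bits remain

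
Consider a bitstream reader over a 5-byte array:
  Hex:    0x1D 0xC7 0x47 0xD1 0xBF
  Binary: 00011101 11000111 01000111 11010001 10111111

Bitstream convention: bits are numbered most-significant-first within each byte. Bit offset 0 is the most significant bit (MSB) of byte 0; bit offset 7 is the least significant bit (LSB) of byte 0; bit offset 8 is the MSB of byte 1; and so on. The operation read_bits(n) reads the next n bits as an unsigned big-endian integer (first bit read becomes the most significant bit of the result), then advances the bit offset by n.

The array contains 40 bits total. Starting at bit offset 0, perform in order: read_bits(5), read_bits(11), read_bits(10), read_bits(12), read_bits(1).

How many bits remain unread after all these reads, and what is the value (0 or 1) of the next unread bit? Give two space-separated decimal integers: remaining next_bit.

Answer: 1 1

Derivation:
Read 1: bits[0:5] width=5 -> value=3 (bin 00011); offset now 5 = byte 0 bit 5; 35 bits remain
Read 2: bits[5:16] width=11 -> value=1479 (bin 10111000111); offset now 16 = byte 2 bit 0; 24 bits remain
Read 3: bits[16:26] width=10 -> value=287 (bin 0100011111); offset now 26 = byte 3 bit 2; 14 bits remain
Read 4: bits[26:38] width=12 -> value=1135 (bin 010001101111); offset now 38 = byte 4 bit 6; 2 bits remain
Read 5: bits[38:39] width=1 -> value=1 (bin 1); offset now 39 = byte 4 bit 7; 1 bits remain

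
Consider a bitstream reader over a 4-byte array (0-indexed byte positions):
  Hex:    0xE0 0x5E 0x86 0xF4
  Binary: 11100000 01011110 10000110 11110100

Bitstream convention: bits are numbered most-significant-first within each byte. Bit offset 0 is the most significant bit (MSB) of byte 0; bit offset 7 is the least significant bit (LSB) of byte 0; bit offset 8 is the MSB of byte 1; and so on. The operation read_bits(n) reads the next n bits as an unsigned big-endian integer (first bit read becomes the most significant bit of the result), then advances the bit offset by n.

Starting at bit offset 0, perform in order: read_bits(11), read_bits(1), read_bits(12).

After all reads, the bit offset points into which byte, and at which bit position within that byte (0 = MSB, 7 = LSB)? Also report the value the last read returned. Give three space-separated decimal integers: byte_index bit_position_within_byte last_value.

Answer: 3 0 3718

Derivation:
Read 1: bits[0:11] width=11 -> value=1794 (bin 11100000010); offset now 11 = byte 1 bit 3; 21 bits remain
Read 2: bits[11:12] width=1 -> value=1 (bin 1); offset now 12 = byte 1 bit 4; 20 bits remain
Read 3: bits[12:24] width=12 -> value=3718 (bin 111010000110); offset now 24 = byte 3 bit 0; 8 bits remain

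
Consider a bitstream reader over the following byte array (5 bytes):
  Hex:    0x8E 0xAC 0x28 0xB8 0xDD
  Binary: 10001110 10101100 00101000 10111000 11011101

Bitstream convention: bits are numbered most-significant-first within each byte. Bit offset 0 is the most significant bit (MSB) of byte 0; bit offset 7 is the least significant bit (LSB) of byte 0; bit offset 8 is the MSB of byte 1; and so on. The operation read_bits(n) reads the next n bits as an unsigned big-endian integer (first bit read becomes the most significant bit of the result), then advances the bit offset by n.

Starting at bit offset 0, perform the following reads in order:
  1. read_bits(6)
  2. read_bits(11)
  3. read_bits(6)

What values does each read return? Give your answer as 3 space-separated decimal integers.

Read 1: bits[0:6] width=6 -> value=35 (bin 100011); offset now 6 = byte 0 bit 6; 34 bits remain
Read 2: bits[6:17] width=11 -> value=1368 (bin 10101011000); offset now 17 = byte 2 bit 1; 23 bits remain
Read 3: bits[17:23] width=6 -> value=20 (bin 010100); offset now 23 = byte 2 bit 7; 17 bits remain

Answer: 35 1368 20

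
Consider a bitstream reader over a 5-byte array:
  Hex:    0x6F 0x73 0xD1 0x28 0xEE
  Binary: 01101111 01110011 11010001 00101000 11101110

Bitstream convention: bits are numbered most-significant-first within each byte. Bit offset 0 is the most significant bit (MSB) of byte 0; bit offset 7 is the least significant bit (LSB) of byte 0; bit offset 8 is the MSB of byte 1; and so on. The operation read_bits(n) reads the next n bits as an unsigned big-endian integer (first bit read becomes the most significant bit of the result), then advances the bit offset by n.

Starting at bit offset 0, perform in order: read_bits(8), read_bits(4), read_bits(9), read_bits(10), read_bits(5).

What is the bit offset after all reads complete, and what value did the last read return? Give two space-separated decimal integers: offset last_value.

Read 1: bits[0:8] width=8 -> value=111 (bin 01101111); offset now 8 = byte 1 bit 0; 32 bits remain
Read 2: bits[8:12] width=4 -> value=7 (bin 0111); offset now 12 = byte 1 bit 4; 28 bits remain
Read 3: bits[12:21] width=9 -> value=122 (bin 001111010); offset now 21 = byte 2 bit 5; 19 bits remain
Read 4: bits[21:31] width=10 -> value=148 (bin 0010010100); offset now 31 = byte 3 bit 7; 9 bits remain
Read 5: bits[31:36] width=5 -> value=14 (bin 01110); offset now 36 = byte 4 bit 4; 4 bits remain

Answer: 36 14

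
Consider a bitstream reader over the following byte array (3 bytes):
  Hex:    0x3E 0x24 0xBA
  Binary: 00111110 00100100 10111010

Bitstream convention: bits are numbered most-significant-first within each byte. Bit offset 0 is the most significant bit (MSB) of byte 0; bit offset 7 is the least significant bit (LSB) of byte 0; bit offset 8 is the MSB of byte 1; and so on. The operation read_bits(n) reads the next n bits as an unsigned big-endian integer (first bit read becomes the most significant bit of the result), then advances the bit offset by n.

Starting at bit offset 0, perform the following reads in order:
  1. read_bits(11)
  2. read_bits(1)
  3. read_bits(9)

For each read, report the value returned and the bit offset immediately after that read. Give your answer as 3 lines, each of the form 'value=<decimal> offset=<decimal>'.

Answer: value=497 offset=11
value=0 offset=12
value=151 offset=21

Derivation:
Read 1: bits[0:11] width=11 -> value=497 (bin 00111110001); offset now 11 = byte 1 bit 3; 13 bits remain
Read 2: bits[11:12] width=1 -> value=0 (bin 0); offset now 12 = byte 1 bit 4; 12 bits remain
Read 3: bits[12:21] width=9 -> value=151 (bin 010010111); offset now 21 = byte 2 bit 5; 3 bits remain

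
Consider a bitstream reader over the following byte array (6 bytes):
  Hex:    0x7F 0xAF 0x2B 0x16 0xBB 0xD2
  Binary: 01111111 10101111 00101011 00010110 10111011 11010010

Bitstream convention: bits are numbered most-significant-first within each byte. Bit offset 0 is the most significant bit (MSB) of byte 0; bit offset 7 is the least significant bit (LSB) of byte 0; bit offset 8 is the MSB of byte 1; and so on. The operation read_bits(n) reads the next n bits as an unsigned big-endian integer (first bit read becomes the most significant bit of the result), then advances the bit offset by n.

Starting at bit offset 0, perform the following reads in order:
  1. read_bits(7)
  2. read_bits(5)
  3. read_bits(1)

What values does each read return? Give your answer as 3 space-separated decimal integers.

Answer: 63 26 1

Derivation:
Read 1: bits[0:7] width=7 -> value=63 (bin 0111111); offset now 7 = byte 0 bit 7; 41 bits remain
Read 2: bits[7:12] width=5 -> value=26 (bin 11010); offset now 12 = byte 1 bit 4; 36 bits remain
Read 3: bits[12:13] width=1 -> value=1 (bin 1); offset now 13 = byte 1 bit 5; 35 bits remain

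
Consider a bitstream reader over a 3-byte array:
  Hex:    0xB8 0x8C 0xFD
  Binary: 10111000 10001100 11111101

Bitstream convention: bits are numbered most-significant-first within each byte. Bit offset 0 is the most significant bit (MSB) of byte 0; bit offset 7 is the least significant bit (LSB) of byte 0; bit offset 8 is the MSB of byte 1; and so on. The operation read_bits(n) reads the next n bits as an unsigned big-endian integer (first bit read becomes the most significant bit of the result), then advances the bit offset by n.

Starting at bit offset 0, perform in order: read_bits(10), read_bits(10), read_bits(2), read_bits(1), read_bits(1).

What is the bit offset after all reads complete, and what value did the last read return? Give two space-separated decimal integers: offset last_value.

Answer: 24 1

Derivation:
Read 1: bits[0:10] width=10 -> value=738 (bin 1011100010); offset now 10 = byte 1 bit 2; 14 bits remain
Read 2: bits[10:20] width=10 -> value=207 (bin 0011001111); offset now 20 = byte 2 bit 4; 4 bits remain
Read 3: bits[20:22] width=2 -> value=3 (bin 11); offset now 22 = byte 2 bit 6; 2 bits remain
Read 4: bits[22:23] width=1 -> value=0 (bin 0); offset now 23 = byte 2 bit 7; 1 bits remain
Read 5: bits[23:24] width=1 -> value=1 (bin 1); offset now 24 = byte 3 bit 0; 0 bits remain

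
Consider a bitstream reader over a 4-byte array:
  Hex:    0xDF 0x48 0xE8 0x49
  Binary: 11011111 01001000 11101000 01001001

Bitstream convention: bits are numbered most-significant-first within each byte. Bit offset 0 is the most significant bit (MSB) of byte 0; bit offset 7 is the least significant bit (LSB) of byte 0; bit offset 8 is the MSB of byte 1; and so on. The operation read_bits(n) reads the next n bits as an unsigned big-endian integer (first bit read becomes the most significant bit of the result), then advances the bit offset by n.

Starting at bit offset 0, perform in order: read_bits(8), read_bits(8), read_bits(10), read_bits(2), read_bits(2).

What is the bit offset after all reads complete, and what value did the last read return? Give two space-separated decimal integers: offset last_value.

Answer: 30 2

Derivation:
Read 1: bits[0:8] width=8 -> value=223 (bin 11011111); offset now 8 = byte 1 bit 0; 24 bits remain
Read 2: bits[8:16] width=8 -> value=72 (bin 01001000); offset now 16 = byte 2 bit 0; 16 bits remain
Read 3: bits[16:26] width=10 -> value=929 (bin 1110100001); offset now 26 = byte 3 bit 2; 6 bits remain
Read 4: bits[26:28] width=2 -> value=0 (bin 00); offset now 28 = byte 3 bit 4; 4 bits remain
Read 5: bits[28:30] width=2 -> value=2 (bin 10); offset now 30 = byte 3 bit 6; 2 bits remain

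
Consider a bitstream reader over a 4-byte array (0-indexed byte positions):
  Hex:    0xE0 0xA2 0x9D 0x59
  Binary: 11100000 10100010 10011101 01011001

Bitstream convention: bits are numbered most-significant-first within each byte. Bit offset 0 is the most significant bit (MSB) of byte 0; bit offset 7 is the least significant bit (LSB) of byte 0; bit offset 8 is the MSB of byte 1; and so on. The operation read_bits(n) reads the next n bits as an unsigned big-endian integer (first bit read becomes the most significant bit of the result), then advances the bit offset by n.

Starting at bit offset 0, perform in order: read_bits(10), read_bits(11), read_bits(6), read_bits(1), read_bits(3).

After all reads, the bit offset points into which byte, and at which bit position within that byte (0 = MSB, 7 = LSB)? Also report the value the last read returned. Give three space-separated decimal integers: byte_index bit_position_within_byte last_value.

Answer: 3 7 4

Derivation:
Read 1: bits[0:10] width=10 -> value=898 (bin 1110000010); offset now 10 = byte 1 bit 2; 22 bits remain
Read 2: bits[10:21] width=11 -> value=1107 (bin 10001010011); offset now 21 = byte 2 bit 5; 11 bits remain
Read 3: bits[21:27] width=6 -> value=42 (bin 101010); offset now 27 = byte 3 bit 3; 5 bits remain
Read 4: bits[27:28] width=1 -> value=1 (bin 1); offset now 28 = byte 3 bit 4; 4 bits remain
Read 5: bits[28:31] width=3 -> value=4 (bin 100); offset now 31 = byte 3 bit 7; 1 bits remain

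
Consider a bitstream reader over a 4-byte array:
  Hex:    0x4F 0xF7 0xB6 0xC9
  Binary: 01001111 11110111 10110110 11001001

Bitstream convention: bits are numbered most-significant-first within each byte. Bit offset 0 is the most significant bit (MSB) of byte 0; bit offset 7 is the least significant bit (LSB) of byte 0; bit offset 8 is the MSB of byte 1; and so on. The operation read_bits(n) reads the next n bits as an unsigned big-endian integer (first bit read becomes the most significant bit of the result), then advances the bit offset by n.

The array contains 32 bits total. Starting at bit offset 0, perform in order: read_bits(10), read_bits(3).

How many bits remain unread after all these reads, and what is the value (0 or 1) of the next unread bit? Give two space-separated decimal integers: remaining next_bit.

Answer: 19 1

Derivation:
Read 1: bits[0:10] width=10 -> value=319 (bin 0100111111); offset now 10 = byte 1 bit 2; 22 bits remain
Read 2: bits[10:13] width=3 -> value=6 (bin 110); offset now 13 = byte 1 bit 5; 19 bits remain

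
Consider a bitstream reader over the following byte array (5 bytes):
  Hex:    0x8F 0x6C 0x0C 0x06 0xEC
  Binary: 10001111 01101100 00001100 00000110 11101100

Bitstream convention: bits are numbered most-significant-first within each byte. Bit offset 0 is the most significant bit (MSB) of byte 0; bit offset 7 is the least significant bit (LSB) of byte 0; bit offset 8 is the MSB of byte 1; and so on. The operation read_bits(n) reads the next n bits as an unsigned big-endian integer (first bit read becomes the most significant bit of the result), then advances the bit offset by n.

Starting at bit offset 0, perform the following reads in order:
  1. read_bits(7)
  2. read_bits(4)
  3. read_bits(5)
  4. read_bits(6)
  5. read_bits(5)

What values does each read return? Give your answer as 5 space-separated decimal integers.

Read 1: bits[0:7] width=7 -> value=71 (bin 1000111); offset now 7 = byte 0 bit 7; 33 bits remain
Read 2: bits[7:11] width=4 -> value=11 (bin 1011); offset now 11 = byte 1 bit 3; 29 bits remain
Read 3: bits[11:16] width=5 -> value=12 (bin 01100); offset now 16 = byte 2 bit 0; 24 bits remain
Read 4: bits[16:22] width=6 -> value=3 (bin 000011); offset now 22 = byte 2 bit 6; 18 bits remain
Read 5: bits[22:27] width=5 -> value=0 (bin 00000); offset now 27 = byte 3 bit 3; 13 bits remain

Answer: 71 11 12 3 0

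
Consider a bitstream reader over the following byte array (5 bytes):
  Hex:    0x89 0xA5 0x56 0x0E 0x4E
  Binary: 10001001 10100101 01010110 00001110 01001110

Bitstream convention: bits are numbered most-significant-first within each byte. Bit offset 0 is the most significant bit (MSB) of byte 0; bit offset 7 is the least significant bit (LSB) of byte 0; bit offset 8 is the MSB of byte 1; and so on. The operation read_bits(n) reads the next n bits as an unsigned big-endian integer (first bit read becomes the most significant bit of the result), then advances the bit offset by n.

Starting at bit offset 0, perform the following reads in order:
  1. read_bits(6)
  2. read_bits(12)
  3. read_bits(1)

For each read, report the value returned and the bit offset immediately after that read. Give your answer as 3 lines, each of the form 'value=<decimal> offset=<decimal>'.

Answer: value=34 offset=6
value=1685 offset=18
value=0 offset=19

Derivation:
Read 1: bits[0:6] width=6 -> value=34 (bin 100010); offset now 6 = byte 0 bit 6; 34 bits remain
Read 2: bits[6:18] width=12 -> value=1685 (bin 011010010101); offset now 18 = byte 2 bit 2; 22 bits remain
Read 3: bits[18:19] width=1 -> value=0 (bin 0); offset now 19 = byte 2 bit 3; 21 bits remain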